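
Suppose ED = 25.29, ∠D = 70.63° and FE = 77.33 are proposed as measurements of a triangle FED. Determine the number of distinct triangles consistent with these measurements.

1

ED·sin D = 25.29·sin(70.63°) ≈ 23.86.
Since FE ≥ ED, exactly one triangle exists.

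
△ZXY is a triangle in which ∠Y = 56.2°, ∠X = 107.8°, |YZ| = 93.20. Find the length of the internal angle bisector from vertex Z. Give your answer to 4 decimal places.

The third angle is ∠Z = 180° − ∠X − ∠Y = 16.00°.
Law of sines: |XY| = |YZ|·sin Z/sin X ≈ 26.981.
Law of sines: |ZX| = |YZ|·sin Y/sin X ≈ 81.342.
The bisector from Z has length 2·|YZ|·|ZX|·cos(∠Z/2)/(|YZ|+|ZX|) ≈ 86.023.

t_Z ≈ 86.0226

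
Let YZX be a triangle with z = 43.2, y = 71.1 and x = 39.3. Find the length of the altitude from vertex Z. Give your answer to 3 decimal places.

Semiperimeter s = (71.1 + 43.2 + 39.3)/2 = 76.8.
Heron's formula: area = √(76.8·5.7·33.6·37.5) ≈ 742.68.
The altitude from Z has length 2·area/z ≈ 34.383.

h_Z ≈ 34.383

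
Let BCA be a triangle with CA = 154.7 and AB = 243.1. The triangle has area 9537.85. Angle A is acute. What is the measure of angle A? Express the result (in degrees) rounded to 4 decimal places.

30.4795

From area = ½·CA·AB·sin A, we get sin A = 2·area/(CA·AB) ≈ 0.50723.
Taking the acute solution, ∠A ≈ 30.48°.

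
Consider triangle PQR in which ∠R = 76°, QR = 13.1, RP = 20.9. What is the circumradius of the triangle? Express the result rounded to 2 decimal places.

By the law of cosines, PQ² = QR² + RP² − 2·QR·RP·cos R = 475.95, so PQ ≈ 21.816.
Area = ½·QR·RP·sin R ≈ 132.83.
Circumradius = PQ/(2 sin R) ≈ 11.242.

11.24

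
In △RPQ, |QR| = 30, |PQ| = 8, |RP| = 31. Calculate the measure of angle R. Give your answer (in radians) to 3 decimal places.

0.261

By the law of cosines, cos R = (|QR|² + |RP|² − |PQ|²) / (2·|QR|·|RP|) ≈ 0.96613, so ∠R ≈ 0.2610 rad.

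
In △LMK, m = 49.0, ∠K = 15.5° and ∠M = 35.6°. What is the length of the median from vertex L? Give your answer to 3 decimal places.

The third angle is ∠L = 180° − ∠M − ∠K = 128.90°.
Law of sines: l = m·sin L/sin M ≈ 65.508.
Law of sines: k = m·sin K/sin M ≈ 22.495.
Median from L: ½√(2·m² + 2·k² − l²) ≈ 19.511.

m_L ≈ 19.511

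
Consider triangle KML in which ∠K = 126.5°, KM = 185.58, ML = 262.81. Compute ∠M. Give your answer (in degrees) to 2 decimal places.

Law of sines: sin L = KM·sin K/ML ≈ 0.56763.
Since ML ≥ KM, only the acute value applies: ∠L ≈ 34.59°.
Then ∠M = 180° − ∠K − ∠L ≈ 18.91°.

18.91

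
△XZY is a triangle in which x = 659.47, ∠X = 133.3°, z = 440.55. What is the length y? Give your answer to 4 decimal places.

274.1468

Law of sines: sin Z = z·sin X/x ≈ 0.48618.
Since x ≥ z, only the acute value applies: ∠Z ≈ 29.09°.
Then ∠Y = 180° − ∠X − ∠Z ≈ 17.61°.
Law of sines gives y = x·sin Y/sin X ≈ 274.15.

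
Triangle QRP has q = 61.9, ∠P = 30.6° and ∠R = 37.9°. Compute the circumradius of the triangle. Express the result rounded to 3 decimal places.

33.265

The third angle is ∠Q = 180° − ∠R − ∠P = 111.50°.
Law of sines: r = q·sin R/sin Q ≈ 40.868.
Law of sines: p = q·sin P/sin Q ≈ 33.866.
Circumradius = q/(2 sin Q) ≈ 33.265.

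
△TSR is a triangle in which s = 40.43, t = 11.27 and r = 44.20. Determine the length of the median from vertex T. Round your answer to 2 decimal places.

m_T ≈ 41.98

Median from T: ½√(2·s² + 2·r² − t²) ≈ 41.98.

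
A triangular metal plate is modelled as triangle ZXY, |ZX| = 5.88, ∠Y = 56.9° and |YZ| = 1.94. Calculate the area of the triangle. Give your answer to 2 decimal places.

5.45

Law of sines: sin X = |YZ|·sin Y/|ZX| ≈ 0.27639.
Since |ZX| ≥ |YZ|, only the acute value applies: ∠X ≈ 16.04°.
Then ∠Z = 180° − ∠Y − ∠X ≈ 107.06°.
Law of sines gives |XY| = |ZX|·sin Z/sin Y ≈ 6.7104.
Area = ½·|ZX|·|YZ|·sin Z ≈ 5.4528.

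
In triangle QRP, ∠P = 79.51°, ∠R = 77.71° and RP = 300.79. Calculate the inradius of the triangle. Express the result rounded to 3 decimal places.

r ≈ 123.100

The third angle is ∠Q = 180° − ∠R − ∠P = 22.78°.
Law of sines: PQ = RP·sin R/sin Q ≈ 759.04.
Law of sines: QR = RP·sin P/sin Q ≈ 763.86.
Area = ½·RP·PQ·sin P ≈ 1.1225e+05.
Semiperimeter s = (300.79+759.04+763.86)/2 = 911.85.
Inradius = area/s = 1.1225e+05/911.85 ≈ 123.1.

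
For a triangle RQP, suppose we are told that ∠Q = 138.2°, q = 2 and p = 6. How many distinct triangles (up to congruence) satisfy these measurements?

p·sin Q = 6·sin(138.2°) ≈ 3.999.
Since ∠Q is not acute, a triangle exists only if q > p; here q ≤ p, so there is no triangle.

0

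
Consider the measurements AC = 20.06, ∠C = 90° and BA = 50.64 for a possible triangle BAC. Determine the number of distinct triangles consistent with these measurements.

1

AC·sin C = 20.06·sin(90°) ≈ 20.06.
Since ∠C is not acute, a triangle exists only if BA > AC; here BA > AC, so there is exactly one triangle.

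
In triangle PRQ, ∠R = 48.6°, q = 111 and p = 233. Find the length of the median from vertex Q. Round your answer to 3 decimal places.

m_Q ≈ 200.663

By the law of cosines, r² = q² + p² − 2·q·p·cos R = 32403, so r ≈ 180.01.
Median from Q: ½√(2·p² + 2·r² − q²) ≈ 200.66.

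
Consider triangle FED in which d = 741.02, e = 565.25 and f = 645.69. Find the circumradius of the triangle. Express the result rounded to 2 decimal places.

R ≈ 383.35

By the law of cosines, cos F = (e² + d² − f²) / (2·e·d) ≈ 0.53920, so ∠F ≈ 57.37°.
Circumradius = f/(2 sin F) ≈ 383.35.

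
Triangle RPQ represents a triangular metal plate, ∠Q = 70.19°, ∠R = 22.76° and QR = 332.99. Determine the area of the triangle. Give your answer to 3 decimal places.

The third angle is ∠P = 180° − ∠Q − ∠R = 87.05°.
Law of sines: PQ = QR·sin R/sin P ≈ 129.
Law of sines: RP = QR·sin Q/sin P ≈ 313.7.
Area = ½·QR·PQ·sin Q ≈ 20206.

20206.113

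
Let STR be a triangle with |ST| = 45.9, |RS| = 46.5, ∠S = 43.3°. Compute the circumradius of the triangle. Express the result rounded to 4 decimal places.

24.8566

By the law of cosines, |TR|² = |RS|² + |ST|² − 2·|RS|·|ST|·cos S = 1162.4, so |TR| ≈ 34.094.
Area = ½·|RS|·|ST|·sin S ≈ 731.89.
Circumradius = |TR|/(2 sin S) ≈ 24.857.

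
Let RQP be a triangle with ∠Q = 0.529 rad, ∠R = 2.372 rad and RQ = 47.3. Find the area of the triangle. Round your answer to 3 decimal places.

The third angle is ∠P = π − ∠R − ∠Q = 0.241 rad.
Law of sines: QP = RQ·sin R/sin P ≈ 138.13.
Law of sines: PR = RQ·sin Q/sin P ≈ 100.18.
Area = ½·RQ·QP·sin Q ≈ 1648.6.

1648.643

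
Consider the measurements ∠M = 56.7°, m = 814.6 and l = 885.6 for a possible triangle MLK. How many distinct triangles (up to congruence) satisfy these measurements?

2

l·sin M = 885.6·sin(56.7°) ≈ 740.2.
Since l sin M < m < l (740.2 < 814.6 < 885.6), two triangles exist.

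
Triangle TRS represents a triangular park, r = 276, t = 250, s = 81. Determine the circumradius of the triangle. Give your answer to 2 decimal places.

140.18

By the law of cosines, cos T = (r² + s² − t²) / (2·r·s) ≈ 0.45261, so ∠T ≈ 63.09°.
Circumradius = t/(2 sin T) ≈ 140.18.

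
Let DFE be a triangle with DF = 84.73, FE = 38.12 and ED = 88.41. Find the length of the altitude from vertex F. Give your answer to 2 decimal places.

h_F ≈ 36.24

Semiperimeter s = (38.12 + 88.41 + 84.73)/2 = 105.63.
Heron's formula: area = √(105.63·67.51·17.22·20.9) ≈ 1602.
The altitude from F has length 2·area/ED ≈ 36.241.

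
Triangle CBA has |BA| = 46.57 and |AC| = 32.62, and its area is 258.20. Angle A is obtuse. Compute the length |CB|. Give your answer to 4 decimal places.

From area = ½·|BA|·|AC|·sin A, we get sin A = 2·area/(|BA|·|AC|) ≈ 0.33994.
Taking the obtuse solution, ∠A ≈ 160.13°.
Law of cosines then gives |CB| ≈ 78.039.

78.0393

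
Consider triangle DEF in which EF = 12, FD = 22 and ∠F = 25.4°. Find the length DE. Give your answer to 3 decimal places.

12.290

By the law of cosines, DE² = EF² + FD² − 2·EF·FD·cos F = 151.04, so DE ≈ 12.29.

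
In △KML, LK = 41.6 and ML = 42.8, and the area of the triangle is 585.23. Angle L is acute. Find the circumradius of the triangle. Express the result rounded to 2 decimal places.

R ≈ 22.55

From area = ½·ML·LK·sin L, we get sin L = 2·area/(ML·LK) ≈ 0.65738.
Taking the acute solution, ∠L ≈ 41.10°.
Law of cosines then gives KM ≈ 29.648.
Circumradius = KM/(2 sin L) ≈ 22.55.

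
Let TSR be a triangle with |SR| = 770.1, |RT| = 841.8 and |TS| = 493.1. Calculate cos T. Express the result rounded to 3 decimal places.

By the law of cosines, cos T = (|RT|² + |TS|² − |SR|²) / (2·|RT|·|TS|) ≈ 0.43210, so ∠T ≈ 1.1240 rad.

cos T ≈ 0.432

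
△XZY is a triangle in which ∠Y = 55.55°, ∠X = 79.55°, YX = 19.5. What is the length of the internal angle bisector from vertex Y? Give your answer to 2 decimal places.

20.09

The third angle is ∠Z = 180° − ∠Y − ∠X = 44.90°.
Law of sines: ZY = YX·sin X/sin Z ≈ 27.167.
Law of sines: XZ = YX·sin Y/sin Z ≈ 22.78.
The bisector from Y has length 2·ZY·YX·cos(∠Y/2)/(ZY+YX) ≈ 20.088.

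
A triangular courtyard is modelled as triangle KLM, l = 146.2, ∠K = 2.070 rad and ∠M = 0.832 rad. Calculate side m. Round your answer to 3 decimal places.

455.455

The third angle is ∠L = π − ∠M − ∠K = 0.240 rad.
Law of sines: m = l·sin M/sin L ≈ 455.46.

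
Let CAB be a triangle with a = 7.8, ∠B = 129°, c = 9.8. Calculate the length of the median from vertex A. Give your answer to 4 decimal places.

By the law of cosines, b² = c² + a² − 2·c·a·cos B = 253.09, so b ≈ 15.909.
Median from A: ½√(2·b² + 2·c² − a²) ≈ 12.624.

m_A ≈ 12.6236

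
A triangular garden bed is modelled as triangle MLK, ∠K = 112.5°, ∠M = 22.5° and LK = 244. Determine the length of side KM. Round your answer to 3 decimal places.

The third angle is ∠L = 180° − ∠K − ∠M = 45.00°.
Law of sines: KM = LK·sin L/sin M ≈ 450.85.

450.853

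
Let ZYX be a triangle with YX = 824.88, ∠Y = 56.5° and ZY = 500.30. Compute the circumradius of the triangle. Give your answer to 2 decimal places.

R ≈ 413.32

By the law of cosines, XZ² = ZY² + YX² − 2·ZY·YX·cos Y = 4.7517e+05, so XZ ≈ 689.33.
Area = ½·ZY·YX·sin Y ≈ 1.7207e+05.
Circumradius = XZ/(2 sin Y) ≈ 413.32.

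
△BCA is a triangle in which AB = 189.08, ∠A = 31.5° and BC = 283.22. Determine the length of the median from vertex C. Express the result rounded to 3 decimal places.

Law of sines: sin C = AB·sin A/BC ≈ 0.34882.
Since BC ≥ AB, only the acute value applies: ∠C ≈ 20.42°.
Then ∠B = 180° − ∠A − ∠C ≈ 128.08°.
Law of sines gives CA = BC·sin B/sin A ≈ 426.65.
Median from C: ½√(2·BC² + 2·CA² − AB²) ≈ 349.55.

349.547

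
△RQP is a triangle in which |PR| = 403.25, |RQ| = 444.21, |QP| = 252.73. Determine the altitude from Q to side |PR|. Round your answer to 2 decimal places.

h_Q ≈ 250.13

Semiperimeter s = (252.73 + 403.25 + 444.21)/2 = 550.1.
Heron's formula: area = √(550.1·297.37·146.85·105.89) ≈ 50433.
The altitude from Q has length 2·area/|PR| ≈ 250.13.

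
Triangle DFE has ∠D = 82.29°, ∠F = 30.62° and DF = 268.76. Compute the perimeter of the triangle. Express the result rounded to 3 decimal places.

The third angle is ∠E = 180° − ∠D − ∠F = 67.09°.
Law of sines: FE = DF·sin D/sin E ≈ 289.14.
Law of sines: ED = DF·sin F/sin E ≈ 148.61.
Semiperimeter s = (289.14+148.61+268.76)/2 = 353.26.
Perimeter = 289.14 + 148.61 + 268.76 = 706.51.

perimeter ≈ 706.512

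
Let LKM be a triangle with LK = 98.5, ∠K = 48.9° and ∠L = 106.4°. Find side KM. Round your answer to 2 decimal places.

226.13

The third angle is ∠M = 180° − ∠L − ∠K = 24.70°.
Law of sines: KM = LK·sin L/sin M ≈ 226.13.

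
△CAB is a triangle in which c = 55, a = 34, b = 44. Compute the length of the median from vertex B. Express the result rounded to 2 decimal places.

m_B ≈ 40.08

Median from B: ½√(2·c² + 2·a² − b²) ≈ 40.081.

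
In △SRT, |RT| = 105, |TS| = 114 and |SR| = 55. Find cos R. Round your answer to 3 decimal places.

By the law of cosines, cos R = (|SR|² + |RT|² − |TS|²) / (2·|SR|·|RT|) ≈ 0.09126, so ∠R ≈ 84.76°.

0.091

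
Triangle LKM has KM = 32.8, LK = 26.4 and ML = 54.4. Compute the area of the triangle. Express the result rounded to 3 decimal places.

Semiperimeter s = (32.8 + 54.4 + 26.4)/2 = 56.8.
Heron's formula: area = √(56.8·24·2.4·30.4) ≈ 315.37.

area ≈ 315.371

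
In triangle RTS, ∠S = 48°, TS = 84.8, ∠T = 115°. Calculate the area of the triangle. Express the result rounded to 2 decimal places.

The third angle is ∠R = 180° − ∠T − ∠S = 17.00°.
Law of sines: SR = TS·sin T/sin R ≈ 262.87.
Law of sines: RT = TS·sin S/sin R ≈ 215.54.
Area = ½·TS·SR·sin S ≈ 8282.8.

8282.77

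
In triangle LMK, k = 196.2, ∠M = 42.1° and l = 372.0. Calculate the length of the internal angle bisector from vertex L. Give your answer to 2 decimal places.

By the law of cosines, m² = k² + l² − 2·k·l·cos M = 68570, so m ≈ 261.86.
Law of cosines again: cos L = (m² + k² − l²)/(2·m·k) ≈ -0.30480, so ∠L ≈ 107.75°.
The bisector from L has length 2·m·k·cos(∠L/2)/(m+k) ≈ 132.26.

t_L ≈ 132.26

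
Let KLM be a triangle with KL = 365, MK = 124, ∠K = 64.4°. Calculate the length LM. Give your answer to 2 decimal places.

By the law of cosines, LM² = MK² + KL² − 2·MK·KL·cos K = 1.0949e+05, so LM ≈ 330.89.

330.89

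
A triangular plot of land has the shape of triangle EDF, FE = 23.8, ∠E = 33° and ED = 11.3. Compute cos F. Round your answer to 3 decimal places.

cos F ≈ 0.919

By the law of cosines, DF² = FE² + ED² − 2·FE·ED·cos E = 243.03, so DF ≈ 15.589.
Law of cosines again: cos F = (DF² + FE² − ED²)/(2·DF·FE) ≈ 0.91877, so ∠F ≈ 23.25°.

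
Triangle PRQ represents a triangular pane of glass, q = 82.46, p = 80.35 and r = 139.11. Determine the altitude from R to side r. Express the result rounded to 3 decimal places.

42.290

Semiperimeter s = (80.35 + 139.11 + 82.46)/2 = 150.96.
Heron's formula: area = √(150.96·70.61·11.85·68.5) ≈ 2941.5.
The altitude from R has length 2·area/r ≈ 42.29.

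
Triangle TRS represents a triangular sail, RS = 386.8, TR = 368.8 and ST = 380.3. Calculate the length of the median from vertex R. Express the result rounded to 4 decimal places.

m_R ≈ 326.5836

Median from R: ½√(2·TR² + 2·RS² − ST²) ≈ 326.58.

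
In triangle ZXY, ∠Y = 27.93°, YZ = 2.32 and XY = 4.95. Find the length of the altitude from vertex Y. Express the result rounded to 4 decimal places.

h_Y ≈ 1.7368

By the law of cosines, ZX² = XY² + YZ² − 2·XY·YZ·cos Y = 9.5922, so ZX ≈ 3.0971.
Area = ½·XY·YZ·sin Y ≈ 2.6895.
The altitude from Y has length 2·area/ZX ≈ 1.7368.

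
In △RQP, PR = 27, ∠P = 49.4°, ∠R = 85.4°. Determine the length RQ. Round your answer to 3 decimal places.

The third angle is ∠Q = 180° − ∠P − ∠R = 45.20°.
Law of sines: RQ = PR·sin P/sin Q ≈ 28.891.

28.891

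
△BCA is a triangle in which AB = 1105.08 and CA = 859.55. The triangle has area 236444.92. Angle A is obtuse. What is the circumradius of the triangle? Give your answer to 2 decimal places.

1907.59

From area = ½·CA·AB·sin A, we get sin A = 2·area/(CA·AB) ≈ 0.49785.
Taking the obtuse solution, ∠A ≈ 150.14°.
Law of cosines then gives BC ≈ 1899.4.
Circumradius = BC/(2 sin A) ≈ 1907.6.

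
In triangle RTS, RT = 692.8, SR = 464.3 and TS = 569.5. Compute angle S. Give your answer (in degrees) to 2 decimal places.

By the law of cosines, cos S = (TS² + SR² − RT²) / (2·TS·SR) ≈ 0.11333, so ∠S ≈ 83.49°.

∠S ≈ 83.49°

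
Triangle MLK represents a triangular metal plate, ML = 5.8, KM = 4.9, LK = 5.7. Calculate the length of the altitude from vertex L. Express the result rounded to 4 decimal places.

5.2008

Semiperimeter s = (5.7 + 4.9 + 5.8)/2 = 8.2.
Heron's formula: area = √(8.2·2.5·3.3·2.4) ≈ 12.742.
The altitude from L has length 2·area/KM ≈ 5.2008.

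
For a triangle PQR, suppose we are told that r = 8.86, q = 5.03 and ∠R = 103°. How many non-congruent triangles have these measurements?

1

q·sin R = 5.03·sin(103°) ≈ 4.901.
Since ∠R is not acute, a triangle exists only if r > q; here r > q, so there is exactly one triangle.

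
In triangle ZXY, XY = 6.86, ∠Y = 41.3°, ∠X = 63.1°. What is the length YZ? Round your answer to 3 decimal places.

6.316

The third angle is ∠Z = 180° − ∠X − ∠Y = 75.60°.
Law of sines: YZ = XY·sin X/sin Z ≈ 6.3162.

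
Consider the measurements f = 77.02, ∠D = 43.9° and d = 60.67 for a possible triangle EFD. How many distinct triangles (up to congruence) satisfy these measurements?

2

f·sin D = 77.02·sin(43.9°) ≈ 53.41.
Since f sin D < d < f (53.41 < 60.67 < 77.02), two triangles exist.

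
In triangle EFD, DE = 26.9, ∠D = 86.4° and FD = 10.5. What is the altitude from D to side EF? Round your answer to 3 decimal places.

h_D ≈ 9.976

By the law of cosines, EF² = FD² + DE² − 2·FD·DE·cos D = 798.39, so EF ≈ 28.256.
Area = ½·FD·DE·sin D ≈ 140.95.
The altitude from D has length 2·area/EF ≈ 9.9765.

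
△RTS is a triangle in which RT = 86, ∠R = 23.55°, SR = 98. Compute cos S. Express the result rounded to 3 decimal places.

0.487

By the law of cosines, TS² = SR² + RT² − 2·SR·RT·cos R = 1547.9, so TS ≈ 39.343.
Law of cosines again: cos S = (TS² + SR² − RT²)/(2·TS·SR) ≈ 0.48706, so ∠S ≈ 60.85°.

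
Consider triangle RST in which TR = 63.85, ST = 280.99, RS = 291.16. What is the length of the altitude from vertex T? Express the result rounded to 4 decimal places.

h_T ≈ 61.5471

Semiperimeter s = (280.99 + 63.85 + 291.16)/2 = 318.
Heron's formula: area = √(318·37.01·254.15·26.84) ≈ 8960.
The altitude from T has length 2·area/RS ≈ 61.547.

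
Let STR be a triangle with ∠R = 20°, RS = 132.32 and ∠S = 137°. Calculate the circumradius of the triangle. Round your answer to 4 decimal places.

The third angle is ∠T = 180° − ∠R − ∠S = 23.00°.
Law of sines: TR = RS·sin S/sin T ≈ 230.96.
Law of sines: ST = RS·sin R/sin T ≈ 115.82.
Circumradius = RS/(2 sin T) ≈ 169.32.

169.3236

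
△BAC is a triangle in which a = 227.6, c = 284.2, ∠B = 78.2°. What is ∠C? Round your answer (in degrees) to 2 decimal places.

By the law of cosines, b² = a² + c² − 2·a·c·cos B = 1.0612e+05, so b ≈ 325.75.
Law of cosines again: cos C = (b² + a² − c²)/(2·b·a) ≈ 0.52028, so ∠C ≈ 58.65°.

∠C ≈ 58.65°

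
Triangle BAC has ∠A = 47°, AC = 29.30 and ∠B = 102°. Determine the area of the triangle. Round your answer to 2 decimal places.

165.30

The third angle is ∠C = 180° − ∠B − ∠A = 31.00°.
Law of sines: CB = AC·sin A/sin B ≈ 21.907.
Law of sines: BA = AC·sin C/sin B ≈ 15.428.
Area = ½·AC·CB·sin C ≈ 165.3.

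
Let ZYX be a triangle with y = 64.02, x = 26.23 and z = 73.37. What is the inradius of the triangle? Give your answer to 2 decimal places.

10.10

Semiperimeter s = (73.37 + 64.02 + 26.23)/2 = 81.81.
Heron's formula: area = √(81.81·8.44·17.79·55.58) ≈ 826.27.
Inradius = area/s = 826.27/81.81 ≈ 10.1.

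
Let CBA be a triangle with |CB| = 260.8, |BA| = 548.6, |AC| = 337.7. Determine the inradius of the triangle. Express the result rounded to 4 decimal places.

r ≈ 56.6456

Semiperimeter s = (548.6 + 337.7 + 260.8)/2 = 573.55.
Heron's formula: area = √(573.55·24.95·235.85·312.75) ≈ 32489.
Inradius = area/s = 32489/573.55 ≈ 56.646.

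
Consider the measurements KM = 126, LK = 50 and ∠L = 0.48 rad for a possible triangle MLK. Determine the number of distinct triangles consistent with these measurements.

1

LK·sin L = 50·sin(0.48 rad) ≈ 23.09.
Since KM ≥ LK, exactly one triangle exists.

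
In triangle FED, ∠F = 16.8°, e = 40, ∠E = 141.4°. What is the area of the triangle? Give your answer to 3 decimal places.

137.638

The third angle is ∠D = 180° − ∠F − ∠E = 21.80°.
Law of sines: f = e·sin F/sin E ≈ 18.531.
Law of sines: d = e·sin D/sin E ≈ 23.81.
Area = ½·e·f·sin D ≈ 137.64.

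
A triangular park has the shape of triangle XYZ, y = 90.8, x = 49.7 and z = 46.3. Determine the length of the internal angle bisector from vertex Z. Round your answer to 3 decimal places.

t_Z ≈ 63.425

By the law of cosines, cos Z = (x² + y² − z²) / (2·x·y) ≈ 0.94965, so ∠Z ≈ 18.26°.
The bisector from Z has length 2·x·y·cos(∠Z/2)/(x+y) ≈ 63.425.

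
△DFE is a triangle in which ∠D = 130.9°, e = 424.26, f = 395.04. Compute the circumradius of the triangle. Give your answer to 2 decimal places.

493.04

By the law of cosines, d² = f² + e² − 2·f·e·cos D = 5.5552e+05, so d ≈ 745.33.
Area = ½·f·e·sin D ≈ 63340.
Circumradius = d/(2 sin D) ≈ 493.04.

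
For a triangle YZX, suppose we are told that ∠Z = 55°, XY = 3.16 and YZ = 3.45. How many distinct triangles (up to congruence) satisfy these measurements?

2

YZ·sin Z = 3.45·sin(55°) ≈ 2.826.
Since YZ sin Z < XY < YZ (2.826 < 3.16 < 3.45), two triangles exist.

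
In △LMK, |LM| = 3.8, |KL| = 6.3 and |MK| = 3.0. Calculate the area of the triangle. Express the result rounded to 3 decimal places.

area ≈ 3.998

Semiperimeter s = (3 + 6.3 + 3.8)/2 = 6.55.
Heron's formula: area = √(6.55·3.55·0.25·2.75) ≈ 3.9983.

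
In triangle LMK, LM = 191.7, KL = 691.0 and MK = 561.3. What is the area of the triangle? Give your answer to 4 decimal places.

area ≈ 43673.5201

Semiperimeter s = (561.3 + 691 + 191.7)/2 = 722.
Heron's formula: area = √(722·160.7·31·530.3) ≈ 43674.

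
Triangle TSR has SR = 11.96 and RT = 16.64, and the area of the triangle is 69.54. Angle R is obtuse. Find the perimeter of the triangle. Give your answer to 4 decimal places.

55.1449

From area = ½·SR·RT·sin R, we get sin R = 2·area/(SR·RT) ≈ 0.69884.
Taking the obtuse solution, ∠R ≈ 135.67°.
Law of cosines then gives TS ≈ 26.545.
Perimeter = 11.96 + 16.64 + 26.545 = 55.145.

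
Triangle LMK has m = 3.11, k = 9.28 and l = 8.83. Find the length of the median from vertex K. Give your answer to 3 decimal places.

4.721

Median from K: ½√(2·l² + 2·m² − k²) ≈ 4.7213.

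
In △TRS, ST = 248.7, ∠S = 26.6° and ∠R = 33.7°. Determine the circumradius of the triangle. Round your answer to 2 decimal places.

The third angle is ∠T = 180° − ∠R − ∠S = 119.70°.
Law of sines: RS = ST·sin T/sin R ≈ 389.35.
Law of sines: TR = ST·sin S/sin R ≈ 200.7.
Circumradius = ST/(2 sin R) ≈ 224.12.

224.12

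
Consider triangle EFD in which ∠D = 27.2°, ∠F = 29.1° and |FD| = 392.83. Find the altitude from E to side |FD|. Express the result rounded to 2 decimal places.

104.97

The third angle is ∠E = 180° − ∠F − ∠D = 123.70°.
Law of sines: |DE| = |FD|·sin F/sin E ≈ 229.64.
Law of sines: |EF| = |FD|·sin D/sin E ≈ 215.83.
Area = ½·|FD|·|DE|·sin D ≈ 20617.
The altitude from E has length 2·area/|FD| ≈ 104.97.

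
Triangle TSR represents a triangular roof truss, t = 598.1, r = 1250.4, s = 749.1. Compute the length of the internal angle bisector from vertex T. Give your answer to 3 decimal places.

t_T ≈ 923.507

By the law of cosines, cos T = (s² + r² − t²) / (2·s·r) ≈ 0.94319, so ∠T ≈ 19.41°.
The bisector from T has length 2·s·r·cos(∠T/2)/(s+r) ≈ 923.51.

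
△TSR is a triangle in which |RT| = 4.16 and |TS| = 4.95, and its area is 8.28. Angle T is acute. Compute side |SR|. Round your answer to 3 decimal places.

4.163

From area = ½·|RT|·|TS|·sin T, we get sin T = 2·area/(|RT|·|TS|) ≈ 0.80420.
Taking the acute solution, ∠T ≈ 53.53°.
Law of cosines then gives |SR| ≈ 4.1629.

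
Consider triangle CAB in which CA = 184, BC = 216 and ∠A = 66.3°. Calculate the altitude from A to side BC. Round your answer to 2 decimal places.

Law of sines: sin B = CA·sin A/BC ≈ 0.78001.
Since BC ≥ CA, only the acute value applies: ∠B ≈ 51.26°.
Then ∠C = 180° − ∠A − ∠B ≈ 62.44°.
Law of sines gives AB = BC·sin C/sin A ≈ 209.12.
Area = ½·BC·CA·sin C ≈ 17617.
The altitude from A has length 2·area/BC ≈ 163.12.

h_A ≈ 163.12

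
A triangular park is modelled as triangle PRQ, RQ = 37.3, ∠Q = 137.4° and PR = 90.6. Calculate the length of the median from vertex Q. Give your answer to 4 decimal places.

Law of sines: sin P = RQ·sin Q/PR ≈ 0.27867.
Since PR ≥ RQ, only the acute value applies: ∠P ≈ 16.18°.
Then ∠R = 180° − ∠Q − ∠P ≈ 26.42°.
Law of sines gives QP = PR·sin R/sin Q ≈ 59.555.
Median from Q: ½√(2·RQ² + 2·QP² − PR²) ≈ 20.419.

m_Q ≈ 20.4189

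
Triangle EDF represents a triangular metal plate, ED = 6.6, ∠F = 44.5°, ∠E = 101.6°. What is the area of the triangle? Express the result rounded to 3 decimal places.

The third angle is ∠D = 180° − ∠F − ∠E = 33.90°.
Law of sines: DF = ED·sin E/sin F ≈ 9.224.
Law of sines: FE = ED·sin D/sin F ≈ 5.2519.
Area = ½·ED·DF·sin D ≈ 16.977.

16.977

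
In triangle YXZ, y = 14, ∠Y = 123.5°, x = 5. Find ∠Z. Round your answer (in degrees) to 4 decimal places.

Law of sines: sin X = x·sin Y/y ≈ 0.29782.
Since y ≥ x, only the acute value applies: ∠X ≈ 17.33°.
Then ∠Z = 180° − ∠Y − ∠X ≈ 39.17°.

39.1735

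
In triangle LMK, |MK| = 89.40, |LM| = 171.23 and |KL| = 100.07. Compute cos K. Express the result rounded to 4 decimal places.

cos K ≈ -0.6323

By the law of cosines, cos K = (|MK|² + |KL|² − |LM|²) / (2·|MK|·|KL|) ≈ -0.63229, so ∠K ≈ 129.22°.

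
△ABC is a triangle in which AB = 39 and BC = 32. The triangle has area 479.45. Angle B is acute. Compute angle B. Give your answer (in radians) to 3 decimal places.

From area = ½·AB·BC·sin B, we get sin B = 2·area/(AB·BC) ≈ 0.76835.
Taking the acute solution, ∠B ≈ 0.8763 rad.

∠B ≈ 0.876 rad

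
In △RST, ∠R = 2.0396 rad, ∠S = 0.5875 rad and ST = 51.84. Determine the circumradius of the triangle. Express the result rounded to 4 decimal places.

29.0547

The third angle is ∠T = π − ∠R − ∠S = 0.5145 rad.
Law of sines: TR = ST·sin S/sin R ≈ 32.209.
Law of sines: RS = ST·sin T/sin R ≈ 28.595.
Circumradius = ST/(2 sin R) ≈ 29.055.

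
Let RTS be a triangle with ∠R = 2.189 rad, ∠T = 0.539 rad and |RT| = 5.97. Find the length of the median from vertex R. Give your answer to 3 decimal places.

The third angle is ∠S = π − ∠R − ∠T = 0.414 rad.
Law of sines: |TS| = |RT|·sin R/sin S ≈ 12.105.
Law of sines: |SR| = |RT|·sin T/sin S ≈ 7.6244.
Median from R: ½√(2·|SR|² + 2·|RT|² − |TS|²) ≈ 3.202.

m_R ≈ 3.202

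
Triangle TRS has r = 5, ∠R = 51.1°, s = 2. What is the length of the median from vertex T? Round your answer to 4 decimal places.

Law of sines: sin S = s·sin R/r ≈ 0.31130.
Since r ≥ s, only the acute value applies: ∠S ≈ 18.14°.
Then ∠T = 180° − ∠R − ∠S ≈ 110.76°.
Law of sines gives t = r·sin T/sin R ≈ 6.0075.
Median from T: ½√(2·r² + 2·s² − t²) ≈ 2.3404.

m_T ≈ 2.3404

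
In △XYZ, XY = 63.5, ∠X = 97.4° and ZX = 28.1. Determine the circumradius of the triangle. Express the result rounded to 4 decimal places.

36.6421

By the law of cosines, YZ² = ZX² + XY² − 2·ZX·XY·cos X = 5281.5, so YZ ≈ 72.674.
Area = ½·ZX·XY·sin X ≈ 884.74.
Circumradius = YZ/(2 sin X) ≈ 36.642.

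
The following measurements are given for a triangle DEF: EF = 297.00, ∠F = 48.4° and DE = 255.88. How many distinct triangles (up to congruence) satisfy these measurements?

2

EF·sin F = 297.00·sin(48.4°) ≈ 222.1.
Since EF sin F < DE < EF (222.1 < 255.88 < 297.00), two triangles exist.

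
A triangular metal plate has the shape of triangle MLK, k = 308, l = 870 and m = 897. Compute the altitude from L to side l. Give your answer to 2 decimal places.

306.81

Semiperimeter s = (897 + 870 + 308)/2 = 1037.5.
Heron's formula: area = √(1037.5·140.5·167.5·729.5) ≈ 1.3346e+05.
The altitude from L has length 2·area/l ≈ 306.81.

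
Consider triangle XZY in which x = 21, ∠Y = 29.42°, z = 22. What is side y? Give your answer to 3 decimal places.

By the law of cosines, y² = x² + z² − 2·x·z·cos Y = 120.16, so y ≈ 10.962.

10.962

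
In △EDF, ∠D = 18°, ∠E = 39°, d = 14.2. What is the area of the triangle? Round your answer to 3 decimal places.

The third angle is ∠F = 180° − ∠E − ∠D = 123.00°.
Law of sines: e = d·sin E/sin D ≈ 28.919.
Law of sines: f = d·sin F/sin D ≈ 38.539.
Area = ½·d·e·sin F ≈ 172.2.

area ≈ 172.198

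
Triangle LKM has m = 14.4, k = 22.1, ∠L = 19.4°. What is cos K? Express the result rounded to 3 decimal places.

By the law of cosines, l² = k² + m² − 2·k·m·cos L = 95.428, so l ≈ 9.7687.
Law of cosines again: cos K = (m² + l² − k²)/(2·m·l) ≈ -0.65978, so ∠K ≈ 131.28°.

cos K ≈ -0.660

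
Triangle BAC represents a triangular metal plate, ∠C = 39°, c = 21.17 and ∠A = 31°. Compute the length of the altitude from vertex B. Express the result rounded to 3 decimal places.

The third angle is ∠B = 180° − ∠A − ∠C = 110.00°.
Law of sines: b = c·sin B/sin C ≈ 31.611.
Law of sines: a = c·sin A/sin C ≈ 17.326.
Area = ½·c·b·sin A ≈ 172.33.
The altitude from B has length 2·area/b ≈ 10.903.

h_B ≈ 10.903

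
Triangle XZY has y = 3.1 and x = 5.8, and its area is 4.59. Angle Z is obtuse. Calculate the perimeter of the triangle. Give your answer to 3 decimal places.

perimeter ≈ 17.512

From area = ½·y·x·sin Z, we get sin Z = 2·area/(y·x) ≈ 0.51057.
Taking the obtuse solution, ∠Z ≈ 149.30°.
Law of cosines then gives z ≈ 8.6122.
Perimeter = 5.8 + 8.6122 + 3.1 = 17.512.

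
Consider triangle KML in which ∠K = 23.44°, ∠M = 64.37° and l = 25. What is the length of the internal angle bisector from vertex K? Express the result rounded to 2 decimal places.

The third angle is ∠L = 180° − ∠K − ∠M = 92.19°.
Law of sines: k = l·sin K/sin L ≈ 9.952.
Law of sines: m = l·sin M/sin L ≈ 22.557.
The bisector from K has length 2·m·l·cos(∠K/2)/(m+l) ≈ 23.221.

t_K ≈ 23.22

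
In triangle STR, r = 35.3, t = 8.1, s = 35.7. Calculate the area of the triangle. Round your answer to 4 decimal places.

area ≈ 142.6620

Semiperimeter p = (35.7 + 8.1 + 35.3)/2 = 39.55.
Heron's formula: area = √(39.55·3.85·31.45·4.25) ≈ 142.66.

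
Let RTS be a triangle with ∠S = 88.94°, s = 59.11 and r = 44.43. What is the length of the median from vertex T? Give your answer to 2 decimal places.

48.35

Law of sines: sin R = r·sin S/s ≈ 0.75152.
Since s ≥ r, only the acute value applies: ∠R ≈ 48.72°.
Then ∠T = 180° − ∠S − ∠R ≈ 42.34°.
Law of sines gives t = s·sin T/sin S ≈ 39.817.
Median from T: ½√(2·s² + 2·r² − t²) ≈ 48.349.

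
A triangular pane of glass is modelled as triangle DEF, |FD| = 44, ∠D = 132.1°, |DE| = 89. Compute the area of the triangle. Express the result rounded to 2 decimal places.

1452.79

Area = ½·|FD|·|DE|·sin D ≈ 1452.8.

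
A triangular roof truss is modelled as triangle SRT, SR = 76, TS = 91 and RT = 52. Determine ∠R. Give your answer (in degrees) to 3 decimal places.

88.557

By the law of cosines, cos R = (SR² + RT² − TS²) / (2·SR·RT) ≈ 0.02518, so ∠R ≈ 88.56°.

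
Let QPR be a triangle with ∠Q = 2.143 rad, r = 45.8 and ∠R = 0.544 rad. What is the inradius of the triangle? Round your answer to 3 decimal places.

9.407

The third angle is ∠P = π − ∠R − ∠Q = 0.455 rad.
Law of sines: q = r·sin Q/sin R ≈ 74.396.
Law of sines: p = r·sin P/sin R ≈ 38.856.
Area = ½·r·q·sin P ≈ 748.07.
Semiperimeter s = (74.396+38.856+45.8)/2 = 79.526.
Inradius = area/s = 748.07/79.526 ≈ 9.4066.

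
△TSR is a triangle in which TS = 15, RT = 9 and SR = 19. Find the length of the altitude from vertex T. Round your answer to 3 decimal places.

h_T ≈ 6.956

Semiperimeter s = (19 + 9 + 15)/2 = 21.5.
Heron's formula: area = √(21.5·2.5·12.5·6.5) ≈ 66.085.
The altitude from T has length 2·area/SR ≈ 6.9563.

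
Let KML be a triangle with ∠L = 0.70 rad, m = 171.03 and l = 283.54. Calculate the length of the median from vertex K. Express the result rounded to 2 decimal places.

m_K ≈ 128.04

Law of sines: sin M = m·sin L/l ≈ 0.38859.
Since l ≥ m, only the acute value applies: ∠M ≈ 0.399 rad.
Then ∠K = π − ∠L − ∠M ≈ 2.042 rad.
Law of sines gives k = l·sin K/sin L ≈ 392.07.
Median from K: ½√(2·m² + 2·l² − k²) ≈ 128.04.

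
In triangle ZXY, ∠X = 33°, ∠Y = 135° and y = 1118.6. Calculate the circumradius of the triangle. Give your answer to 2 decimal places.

R ≈ 790.97

The third angle is ∠Z = 180° − ∠X − ∠Y = 12.00°.
Law of sines: z = y·sin Z/sin Y ≈ 328.9.
Law of sines: x = y·sin X/sin Y ≈ 861.59.
Circumradius = y/(2 sin Y) ≈ 790.97.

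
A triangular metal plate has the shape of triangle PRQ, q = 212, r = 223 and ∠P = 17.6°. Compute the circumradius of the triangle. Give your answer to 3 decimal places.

111.504

By the law of cosines, p² = r² + q² − 2·r·q·cos P = 4546.9, so p ≈ 67.431.
Area = ½·r·q·sin P ≈ 7147.4.
Circumradius = p/(2 sin P) ≈ 111.5.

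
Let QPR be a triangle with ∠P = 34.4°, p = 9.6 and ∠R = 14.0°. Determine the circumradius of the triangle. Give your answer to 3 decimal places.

The third angle is ∠Q = 180° − ∠P − ∠R = 131.60°.
Law of sines: q = p·sin Q/sin P ≈ 12.707.
Law of sines: r = p·sin R/sin P ≈ 4.1108.
Circumradius = p/(2 sin P) ≈ 8.4961.

8.496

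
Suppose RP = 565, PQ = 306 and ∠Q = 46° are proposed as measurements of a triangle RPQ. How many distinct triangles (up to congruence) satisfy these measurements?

PQ·sin Q = 306·sin(46°) ≈ 220.1.
Since RP ≥ PQ, exactly one triangle exists.

1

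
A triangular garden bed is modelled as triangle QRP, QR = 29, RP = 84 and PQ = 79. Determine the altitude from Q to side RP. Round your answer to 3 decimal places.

Semiperimeter s = (84 + 79 + 29)/2 = 96.
Heron's formula: area = √(96·12·17·67) ≈ 1145.5.
The altitude from Q has length 2·area/RP ≈ 27.273.

h_Q ≈ 27.273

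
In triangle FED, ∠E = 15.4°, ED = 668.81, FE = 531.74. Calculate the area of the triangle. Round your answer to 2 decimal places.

area ≈ 47220.26

Area = ½·FE·ED·sin E ≈ 47220.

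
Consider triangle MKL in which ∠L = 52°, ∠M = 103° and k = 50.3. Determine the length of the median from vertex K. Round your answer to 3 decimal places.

The third angle is ∠K = 180° − ∠L − ∠M = 25.00°.
Law of sines: m = k·sin M/sin K ≈ 115.97.
Law of sines: l = k·sin L/sin K ≈ 93.789.
Median from K: ½√(2·l² + 2·m² − k²) ≈ 102.42.

102.421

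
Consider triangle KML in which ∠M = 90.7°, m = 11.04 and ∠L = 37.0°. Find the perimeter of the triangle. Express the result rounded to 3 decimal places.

The third angle is ∠K = 180° − ∠M − ∠L = 52.30°.
Law of sines: k = m·sin K/sin M ≈ 8.7358.
Law of sines: l = m·sin L/sin M ≈ 6.6445.
Semiperimeter s = (8.7358+11.04+6.6445)/2 = 13.21.
Perimeter = 8.7358 + 11.04 + 6.6445 = 26.42.

26.420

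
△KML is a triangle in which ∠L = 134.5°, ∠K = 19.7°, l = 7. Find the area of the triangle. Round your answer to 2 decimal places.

The third angle is ∠M = 180° − ∠L − ∠K = 25.80°.
Law of sines: k = l·sin K/sin L ≈ 3.3083.
Law of sines: m = l·sin M/sin L ≈ 4.2715.
Area = ½·l·k·sin M ≈ 5.0396.

area ≈ 5.04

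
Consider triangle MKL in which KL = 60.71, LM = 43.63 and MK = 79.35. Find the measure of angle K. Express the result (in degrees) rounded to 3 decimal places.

By the law of cosines, cos K = (MK² + KL² − LM²) / (2·MK·KL) ≈ 0.83849, so ∠K ≈ 33.02°.

33.019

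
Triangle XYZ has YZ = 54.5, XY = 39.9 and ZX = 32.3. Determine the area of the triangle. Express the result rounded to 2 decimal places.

638.92

Semiperimeter s = (54.5 + 32.3 + 39.9)/2 = 63.35.
Heron's formula: area = √(63.35·8.85·31.05·23.45) ≈ 638.92.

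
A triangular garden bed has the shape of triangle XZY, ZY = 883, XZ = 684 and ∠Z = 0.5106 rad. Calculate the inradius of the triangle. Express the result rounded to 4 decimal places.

r ≈ 147.0600

By the law of cosines, YX² = XZ² + ZY² − 2·XZ·ZY·cos Z = 1.9367e+05, so YX ≈ 440.08.
Area = ½·XZ·ZY·sin Z ≈ 1.4758e+05.
Semiperimeter s = (883+440.08+684)/2 = 1003.5.
Inradius = area/s = 1.4758e+05/1003.5 ≈ 147.06.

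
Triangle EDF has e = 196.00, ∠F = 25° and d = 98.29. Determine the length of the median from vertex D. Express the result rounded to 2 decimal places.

By the law of cosines, f² = e² + d² − 2·e·d·cos F = 13157, so f ≈ 114.7.
Median from D: ½√(2·f² + 2·e² − d²) ≈ 152.88.

m_D ≈ 152.88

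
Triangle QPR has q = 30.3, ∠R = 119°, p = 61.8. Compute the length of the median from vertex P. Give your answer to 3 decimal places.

52.733

By the law of cosines, r² = q² + p² − 2·q·p·cos R = 6553, so r ≈ 80.95.
Median from P: ½√(2·r² + 2·q² − p²) ≈ 52.733.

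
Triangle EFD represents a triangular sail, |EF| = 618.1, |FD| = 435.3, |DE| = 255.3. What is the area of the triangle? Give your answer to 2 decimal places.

Semiperimeter s = (435.3 + 255.3 + 618.1)/2 = 654.35.
Heron's formula: area = √(654.35·219.05·399.05·36.25) ≈ 45535.

area ≈ 45534.90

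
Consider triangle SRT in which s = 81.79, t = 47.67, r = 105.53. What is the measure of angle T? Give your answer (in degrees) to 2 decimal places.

∠T ≈ 25.71°

By the law of cosines, cos T = (s² + r² − t²) / (2·s·r) ≈ 0.90101, so ∠T ≈ 25.71°.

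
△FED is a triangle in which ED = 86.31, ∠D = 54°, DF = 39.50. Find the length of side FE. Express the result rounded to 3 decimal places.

70.724

By the law of cosines, FE² = ED² + DF² − 2·ED·DF·cos D = 5001.9, so FE ≈ 70.724.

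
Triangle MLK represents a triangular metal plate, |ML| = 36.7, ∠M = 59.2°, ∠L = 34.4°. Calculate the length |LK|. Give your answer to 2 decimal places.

The third angle is ∠K = 180° − ∠M − ∠L = 86.40°.
Law of sines: |LK| = |ML|·sin M/sin K ≈ 31.586.

31.59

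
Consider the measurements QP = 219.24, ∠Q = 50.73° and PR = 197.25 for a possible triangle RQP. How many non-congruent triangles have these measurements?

2

QP·sin Q = 219.24·sin(50.73°) ≈ 169.7.
Since QP sin Q < PR < QP (169.7 < 197.25 < 219.24), two triangles exist.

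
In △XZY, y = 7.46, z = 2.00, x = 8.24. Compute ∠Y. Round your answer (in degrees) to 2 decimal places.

By the law of cosines, cos Y = (x² + z² − y²) / (2·x·z) ≈ 0.49290, so ∠Y ≈ 60.47°.

∠Y ≈ 60.47°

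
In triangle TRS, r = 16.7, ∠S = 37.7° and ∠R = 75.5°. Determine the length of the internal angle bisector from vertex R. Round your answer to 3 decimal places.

t_R ≈ 10.017

The third angle is ∠T = 180° − ∠R − ∠S = 66.80°.
Law of sines: t = r·sin T/sin R ≈ 15.855.
Law of sines: s = r·sin S/sin R ≈ 10.548.
The bisector from R has length 2·s·t·cos(∠R/2)/(s+t) ≈ 10.017.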